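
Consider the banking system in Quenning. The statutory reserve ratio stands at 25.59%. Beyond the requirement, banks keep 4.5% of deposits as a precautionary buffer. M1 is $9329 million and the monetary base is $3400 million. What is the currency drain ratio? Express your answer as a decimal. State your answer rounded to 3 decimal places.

Using m = M/MB = 9329/3400 ≈ 2.743824. From m = (1 + c)/(c + rr + e), rearranging gives 1 + c = m·(c + rr + e), so c·(1 − m) = m·(rr + e) − 1.
Hence c = [m·(rr + e) − 1]/(1 − m) = [2.743824 × (0.2559 + 0.045) − 1] / (1 − 2.743824) ≈ 0.100001.

0.100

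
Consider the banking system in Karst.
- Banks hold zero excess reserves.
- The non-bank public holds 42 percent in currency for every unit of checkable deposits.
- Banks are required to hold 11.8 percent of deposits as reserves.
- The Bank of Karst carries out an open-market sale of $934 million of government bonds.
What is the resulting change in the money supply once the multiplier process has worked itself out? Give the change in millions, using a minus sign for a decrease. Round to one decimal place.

-2465.2 million

The money multiplier is m = (1 + c) / (rr + c) = (1 + 0.42) / (0.118 + 0.42) ≈ 2.63941.
The sale removes 934 million of base, so ΔM = m × ΔMB = 2.63941 × (−934) ≈ -2465.2089 million.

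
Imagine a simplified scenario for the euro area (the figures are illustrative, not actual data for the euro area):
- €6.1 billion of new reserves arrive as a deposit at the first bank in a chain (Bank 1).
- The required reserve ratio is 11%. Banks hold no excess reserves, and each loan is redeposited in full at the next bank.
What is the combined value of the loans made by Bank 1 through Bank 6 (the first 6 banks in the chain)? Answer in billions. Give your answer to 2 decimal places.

Bank i lends (1 − rr)^i of the original deposit: Bank 1 lends 6.1·0.8900 = 5.4290, Bank 2 lends 6.1·0.8900² ≈ 4.8318, and so on.
Summing a geometric series: total = 6.1·[0.8900·(1 − 0.8900^6) / (1 − 0.8900)] ≈ 24.8263 billion.

€24.83 billion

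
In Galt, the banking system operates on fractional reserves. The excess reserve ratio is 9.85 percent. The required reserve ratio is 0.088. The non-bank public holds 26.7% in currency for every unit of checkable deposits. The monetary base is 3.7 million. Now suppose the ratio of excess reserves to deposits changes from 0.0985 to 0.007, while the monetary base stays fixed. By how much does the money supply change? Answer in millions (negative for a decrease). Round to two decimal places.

2.61 million

Initially m₁ = (1 + 0.267) / (0.088 + 0.0985 + 0.267) ≈ 2.7938, so M₁ = 2.7938 × 3.7 ≈ 10.3371 million.
After the change m₂ = (1 + 0.267) / (0.088 + 0.007 + 0.267) = 3.5, so M₂ = 3.5 × 3.7 = 12.95 million.
ΔM = M₂ − M₁ = 12.95 − 10.3371 = 2.6129 million.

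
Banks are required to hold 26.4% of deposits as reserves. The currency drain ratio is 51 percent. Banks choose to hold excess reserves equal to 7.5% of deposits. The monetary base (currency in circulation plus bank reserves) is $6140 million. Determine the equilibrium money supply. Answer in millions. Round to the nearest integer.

The money multiplier is m = (1 + c) / (rr + e + c) = (1 + 0.51) / (0.264 + 0.075 + 0.51) ≈ 1.77856.
So M = m × MB = 1.77856 × 6140 = 10920.3584 million.

$10920 million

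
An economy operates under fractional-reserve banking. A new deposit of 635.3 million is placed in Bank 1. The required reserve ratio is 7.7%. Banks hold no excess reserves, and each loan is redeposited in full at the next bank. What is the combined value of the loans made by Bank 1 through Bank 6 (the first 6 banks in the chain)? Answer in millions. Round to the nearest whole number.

Bank i lends (1 − rr)^i of the original deposit: Bank 1 lends 635.3·0.9230 = 586.3819, Bank 2 lends 635.3·0.9230² ≈ 541.2305, and so on.
Summing a geometric series: total = 635.3·[0.9230·(1 − 0.9230^6) / (1 − 0.9230)] ≈ 2906.6600 million.

2907 million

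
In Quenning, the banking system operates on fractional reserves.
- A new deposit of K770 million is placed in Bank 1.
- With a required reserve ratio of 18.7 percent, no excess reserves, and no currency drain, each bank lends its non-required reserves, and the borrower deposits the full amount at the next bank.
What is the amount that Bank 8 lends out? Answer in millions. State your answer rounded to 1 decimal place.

K147.0 million

Each bank lends a fraction (1 − rr) = 0.8130 of the deposit it receives, so Bank 8 receives 770·0.8130^7 and lends 770·0.8130^8 ≈ 146.9654 million.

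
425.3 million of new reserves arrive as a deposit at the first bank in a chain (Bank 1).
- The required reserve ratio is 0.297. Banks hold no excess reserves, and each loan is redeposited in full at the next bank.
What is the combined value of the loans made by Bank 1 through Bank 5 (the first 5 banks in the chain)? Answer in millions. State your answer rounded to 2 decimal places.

Bank i lends (1 − rr)^i of the original deposit: Bank 1 lends 425.3·0.7030 = 298.9859, Bank 2 lends 425.3·0.7030² ≈ 210.1871, and so on.
Summing a geometric series: total = 425.3·[0.7030·(1 − 0.7030^5) / (1 − 0.7030)] ≈ 833.8359 million.

833.84 million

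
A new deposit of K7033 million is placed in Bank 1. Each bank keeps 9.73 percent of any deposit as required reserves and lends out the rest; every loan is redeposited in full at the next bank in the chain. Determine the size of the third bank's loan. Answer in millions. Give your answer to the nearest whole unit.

Each bank lends a fraction (1 − rr) = 0.9027 of the deposit it receives, so Bank 3 receives 7033·0.9027^2 and lends 7033·0.9027^3 ≈ 5173.3391 million.

K5173 million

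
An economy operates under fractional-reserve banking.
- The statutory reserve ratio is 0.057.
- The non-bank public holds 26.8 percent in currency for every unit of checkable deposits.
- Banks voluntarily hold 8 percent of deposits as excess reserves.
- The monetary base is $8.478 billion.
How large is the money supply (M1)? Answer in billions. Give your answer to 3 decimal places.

The money multiplier is m = (1 + c) / (rr + e + c) = (1 + 0.268) / (0.057 + 0.08 + 0.268) ≈ 3.13086.
So M = m × MB = 3.13086 × 8.478 ≈ 26.5434 billion.

$26.543 billion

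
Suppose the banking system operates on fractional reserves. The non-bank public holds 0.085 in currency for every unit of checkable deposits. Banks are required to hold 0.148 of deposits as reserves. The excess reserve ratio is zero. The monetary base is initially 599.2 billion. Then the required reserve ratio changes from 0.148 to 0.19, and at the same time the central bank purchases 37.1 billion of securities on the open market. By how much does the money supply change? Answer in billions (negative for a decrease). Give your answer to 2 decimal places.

Before: m₁ = (1 + 0.085) / (0.148 + 0.085) ≈ 4.656652, MB₁ = 599.2, so M₁ = 4.656652 × 599.2 ≈ 2790.2659 billion.
After: m₂ = (1 + 0.085) / (0.19 + 0.085) ≈ 3.945455, MB₂ = 599.2 + 37.1 = 636.3, so M₂ = 3.945455 × 636.3 ≈ 2510.493 billion.
ΔM = M₂ − M₁ = 2510.493 − 2790.2659 = -279.7729 billion.

-279.77 billion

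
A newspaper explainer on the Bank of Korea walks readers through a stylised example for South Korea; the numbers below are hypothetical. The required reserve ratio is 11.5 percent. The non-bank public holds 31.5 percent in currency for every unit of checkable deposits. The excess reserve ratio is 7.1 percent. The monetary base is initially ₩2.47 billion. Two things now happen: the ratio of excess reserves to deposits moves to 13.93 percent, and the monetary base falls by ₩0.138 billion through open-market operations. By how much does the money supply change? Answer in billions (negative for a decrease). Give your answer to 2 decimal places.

-1.10 billion

Before: m₁ = (1 + 0.315) / (0.115 + 0.071 + 0.315) ≈ 2.6248, MB₁ = 2.47, so M₁ = 2.6248 × 2.47 ≈ 6.4833 billion.
After: m₂ = (1 + 0.315) / (0.115 + 0.1393 + 0.315) ≈ 2.3099, MB₂ = 2.47 − 0.138 = 2.332, so M₂ = 2.3099 × 2.332 ≈ 5.3867 billion.
ΔM = M₂ − M₁ = 5.3867 − 6.4833 = -1.0966 billion.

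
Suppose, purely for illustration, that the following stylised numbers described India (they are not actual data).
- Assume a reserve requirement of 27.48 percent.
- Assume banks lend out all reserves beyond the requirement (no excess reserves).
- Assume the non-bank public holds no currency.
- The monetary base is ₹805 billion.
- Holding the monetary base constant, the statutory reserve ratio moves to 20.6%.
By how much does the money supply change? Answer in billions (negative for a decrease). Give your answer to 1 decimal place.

Initially m₁ = 1 / (0.2748) ≈ 3.63901, so M₁ = 3.63901 × 805 ≈ 2929.403 billion.
After the change m₂ = 1 / (0.206) ≈ 4.85437, so M₂ = 4.85437 × 805 ≈ 3907.7679 billion.
ΔM = M₂ − M₁ = 3907.7679 − 2929.403 = 978.3649 billion.

₹978.4 billion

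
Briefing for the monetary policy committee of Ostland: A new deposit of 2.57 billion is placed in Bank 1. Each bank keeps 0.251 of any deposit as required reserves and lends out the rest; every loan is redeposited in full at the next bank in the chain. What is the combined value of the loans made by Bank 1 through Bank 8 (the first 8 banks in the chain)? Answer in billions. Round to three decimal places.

6.909 billion

Bank i lends (1 − rr)^i of the original deposit: Bank 1 lends 2.57·0.7490 ≈ 1.9249, Bank 2 lends 2.57·0.7490² ≈ 1.4418, and so on.
Summing a geometric series: total = 2.57·[0.7490·(1 − 0.7490^8) / (1 − 0.7490)] ≈ 6.9094 billion.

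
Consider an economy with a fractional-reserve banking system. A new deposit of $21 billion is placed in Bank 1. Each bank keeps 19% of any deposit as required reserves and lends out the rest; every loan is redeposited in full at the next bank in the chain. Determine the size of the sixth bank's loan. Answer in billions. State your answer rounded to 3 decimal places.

$5.931 billion

Each bank lends a fraction (1 − rr) = 0.8100 of the deposit it receives, so Bank 6 receives 21·0.8100^5 and lends 21·0.8100^6 ≈ 5.9310 billion.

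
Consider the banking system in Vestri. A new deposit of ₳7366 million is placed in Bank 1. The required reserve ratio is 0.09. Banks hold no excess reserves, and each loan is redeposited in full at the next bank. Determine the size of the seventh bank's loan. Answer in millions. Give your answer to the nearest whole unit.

Each bank lends a fraction (1 − rr) = 0.9100 of the deposit it receives, so Bank 7 receives 7366·0.9100^6 and lends 7366·0.9100^7 ≈ 3806.4617 million.

₳3806 million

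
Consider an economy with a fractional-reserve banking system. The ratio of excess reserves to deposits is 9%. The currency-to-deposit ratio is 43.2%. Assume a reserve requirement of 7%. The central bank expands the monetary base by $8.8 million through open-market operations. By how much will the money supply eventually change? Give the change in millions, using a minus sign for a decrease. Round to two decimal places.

The money multiplier is m = (1 + c) / (rr + e + c) = (1 + 0.432) / (0.07 + 0.09 + 0.432) ≈ 2.4189.
The purchase adds 8.8 million of base, so ΔM = m × ΔMB = 2.4189 × (+8.8) ≈ 21.2863 million.

$21.29 million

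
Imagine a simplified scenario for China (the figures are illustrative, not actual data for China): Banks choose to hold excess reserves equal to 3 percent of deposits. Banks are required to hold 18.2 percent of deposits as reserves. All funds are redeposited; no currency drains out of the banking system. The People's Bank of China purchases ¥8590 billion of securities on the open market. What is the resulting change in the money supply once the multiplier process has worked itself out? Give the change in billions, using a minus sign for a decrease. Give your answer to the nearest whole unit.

¥40519 billion

The money multiplier is m = 1 / (rr + e) = 1 / (0.182 + 0.03) ≈ 4.71698.
The purchase adds 8590 billion of base, so ΔM = m × ΔMB = 4.71698 × (+8590) = 40518.8582 billion.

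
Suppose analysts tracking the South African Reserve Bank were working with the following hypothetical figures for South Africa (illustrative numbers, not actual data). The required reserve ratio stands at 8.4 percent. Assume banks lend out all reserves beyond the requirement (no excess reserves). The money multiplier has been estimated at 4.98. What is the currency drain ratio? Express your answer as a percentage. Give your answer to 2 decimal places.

Using m = 4.98. From m = (1 + c)/(c + rr + e), rearranging gives 1 + c = m·(c + rr + e), so c·(1 − m) = m·(rr + e) − 1.
Hence c = [m·(rr + e) − 1]/(1 − m) = [4.98 × (0.084 + 0) − 1] / (1 − 4.98) ≈ 0.146151.

14.62%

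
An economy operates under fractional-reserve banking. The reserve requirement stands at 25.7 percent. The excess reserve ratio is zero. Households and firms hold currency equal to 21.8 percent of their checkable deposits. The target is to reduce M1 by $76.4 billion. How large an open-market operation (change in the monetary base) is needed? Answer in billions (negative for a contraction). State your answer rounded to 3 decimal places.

-29.795 billion

The money multiplier is m = (1 + c) / (rr + c) = (1 + 0.218) / (0.257 + 0.218) ≈ 2.564211.
ΔMB = ΔM / m = (−76.4) / 2.564211 ≈ -29.7947 billion.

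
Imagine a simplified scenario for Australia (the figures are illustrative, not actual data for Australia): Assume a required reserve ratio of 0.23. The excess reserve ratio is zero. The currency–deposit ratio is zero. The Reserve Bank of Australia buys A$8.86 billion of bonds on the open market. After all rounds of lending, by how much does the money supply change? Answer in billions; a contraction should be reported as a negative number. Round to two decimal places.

A$38.52 billion

The simple money multiplier is m = 1/rr = 1/0.23 ≈ 4.3478.
An open-market purchase increases the monetary base by 8.86 billion, so ΔM = m × ΔMB = 4.3478 × 8.86 ≈ 38.5215 billion.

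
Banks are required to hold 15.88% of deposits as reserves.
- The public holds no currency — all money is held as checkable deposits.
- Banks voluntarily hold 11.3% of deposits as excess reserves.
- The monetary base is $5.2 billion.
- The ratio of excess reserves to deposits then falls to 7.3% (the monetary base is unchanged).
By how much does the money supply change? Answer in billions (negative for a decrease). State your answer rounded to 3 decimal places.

$3.301 billion

Initially m₁ = 1 / (0.1588 + 0.113) ≈ 3.67918, so M₁ = 3.67918 × 5.2 ≈ 19.1317 billion.
After the change m₂ = 1 / (0.1588 + 0.073) ≈ 4.31406, so M₂ = 4.31406 × 5.2 ≈ 22.4331 billion.
ΔM = M₂ − M₁ = 22.4331 − 19.1317 = 3.3014 billion.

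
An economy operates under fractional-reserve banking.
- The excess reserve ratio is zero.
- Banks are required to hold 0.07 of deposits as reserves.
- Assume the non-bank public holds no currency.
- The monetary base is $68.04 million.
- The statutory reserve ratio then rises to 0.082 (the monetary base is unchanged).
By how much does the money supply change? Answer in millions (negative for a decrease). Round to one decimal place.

Initially m₁ = 1 / (0.07) ≈ 14.2857, so M₁ = 14.2857 × 68.04 ≈ 971.999 million.
After the change m₂ = 1 / (0.082) ≈ 12.1951, so M₂ = 12.1951 × 68.04 ≈ 829.7546 million.
ΔM = M₂ − M₁ = 829.7546 − 971.999 = -142.2444 million.

-142.2 million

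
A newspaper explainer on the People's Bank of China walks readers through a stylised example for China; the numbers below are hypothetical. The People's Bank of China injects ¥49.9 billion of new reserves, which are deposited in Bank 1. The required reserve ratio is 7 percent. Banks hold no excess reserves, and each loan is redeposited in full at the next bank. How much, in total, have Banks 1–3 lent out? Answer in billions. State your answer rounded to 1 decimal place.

Bank i lends (1 − rr)^i of the original deposit: Bank 1 lends 49.9·0.9300 = 46.4070, Bank 2 lends 49.9·0.9300² ≈ 43.1585, and so on.
Summing a geometric series: total = 49.9·[0.9300·(1 − 0.9300^3) / (1 − 0.9300)] ≈ 129.7029 billion.

¥129.7 billion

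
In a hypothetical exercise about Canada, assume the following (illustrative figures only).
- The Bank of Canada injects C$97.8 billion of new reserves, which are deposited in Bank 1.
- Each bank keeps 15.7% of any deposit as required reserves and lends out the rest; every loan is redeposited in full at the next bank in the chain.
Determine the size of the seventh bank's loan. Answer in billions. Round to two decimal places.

C$29.59 billion

Each bank lends a fraction (1 − rr) = 0.8430 of the deposit it receives, so Bank 7 receives 97.8·0.8430^6 and lends 97.8·0.8430^7 ≈ 29.5891 billion.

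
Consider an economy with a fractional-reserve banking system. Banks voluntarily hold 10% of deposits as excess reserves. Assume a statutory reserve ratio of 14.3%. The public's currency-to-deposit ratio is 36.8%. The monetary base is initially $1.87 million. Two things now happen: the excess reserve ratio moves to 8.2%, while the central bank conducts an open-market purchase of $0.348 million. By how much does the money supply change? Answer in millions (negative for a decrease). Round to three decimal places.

Before: m₁ = (1 + 0.368) / (0.143 + 0.1 + 0.368) ≈ 2.23895, MB₁ = 1.87, so M₁ = 2.23895 × 1.87 ≈ 4.1868 million.
After: m₂ = (1 + 0.368) / (0.143 + 0.082 + 0.368) ≈ 2.30691, MB₂ = 1.87 + 0.348 = 2.218, so M₂ = 2.30691 × 2.218 ≈ 5.1167 million.
ΔM = M₂ − M₁ = 5.1167 − 4.1868 = 0.9299 million.

$0.930 million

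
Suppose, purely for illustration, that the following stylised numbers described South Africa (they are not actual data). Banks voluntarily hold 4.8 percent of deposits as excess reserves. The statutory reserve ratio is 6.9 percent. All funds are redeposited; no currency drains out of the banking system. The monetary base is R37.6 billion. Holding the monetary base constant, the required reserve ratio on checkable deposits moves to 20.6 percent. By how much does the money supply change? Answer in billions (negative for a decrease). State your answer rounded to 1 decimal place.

-173.3 billion

Initially m₁ = 1 / (0.069 + 0.048) ≈ 8.5470, so M₁ = 8.5470 × 37.6 = 321.3672 billion.
After the change m₂ = 1 / (0.206 + 0.048) ≈ 3.9370, so M₂ = 3.9370 × 37.6 = 148.0312 billion.
ΔM = M₂ − M₁ = 148.0312 − 321.3672 = -173.336 billion.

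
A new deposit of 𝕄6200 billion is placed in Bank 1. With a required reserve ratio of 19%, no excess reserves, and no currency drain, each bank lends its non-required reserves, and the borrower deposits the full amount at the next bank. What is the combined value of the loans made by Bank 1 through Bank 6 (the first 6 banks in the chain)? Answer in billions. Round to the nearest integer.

Bank i lends (1 − rr)^i of the original deposit: Bank 1 lends 6200·0.8100 = 5022.0000, Bank 2 lends 6200·0.8100² = 4067.8200, and so on.
Summing a geometric series: total = 6200·[0.8100·(1 − 0.8100^6) / (1 − 0.8100)] ≈ 18966.5204 billion.

𝕄18967 billion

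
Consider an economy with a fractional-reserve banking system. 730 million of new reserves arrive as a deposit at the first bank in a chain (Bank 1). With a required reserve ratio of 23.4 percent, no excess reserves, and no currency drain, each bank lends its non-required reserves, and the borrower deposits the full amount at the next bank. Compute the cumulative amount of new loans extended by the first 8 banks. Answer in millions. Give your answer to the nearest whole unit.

2106 million

Bank i lends (1 − rr)^i of the original deposit: Bank 1 lends 730·0.7660 = 559.1800, Bank 2 lends 730·0.7660² ≈ 428.3319, and so on.
Summing a geometric series: total = 730·[0.7660·(1 − 0.7660^8) / (1 − 0.7660)] ≈ 2106.4107 million.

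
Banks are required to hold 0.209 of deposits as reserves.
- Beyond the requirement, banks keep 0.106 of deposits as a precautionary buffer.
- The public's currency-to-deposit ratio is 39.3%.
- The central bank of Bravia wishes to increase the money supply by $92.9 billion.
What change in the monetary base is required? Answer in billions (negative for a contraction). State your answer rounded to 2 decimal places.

The money multiplier is m = (1 + c) / (rr + e + c) = (1 + 0.393) / (0.209 + 0.106 + 0.393) ≈ 1.96751.
ΔMB = ΔM / m = (+92.9) / 1.96751 ≈ 47.217 billion.

$47.22 billion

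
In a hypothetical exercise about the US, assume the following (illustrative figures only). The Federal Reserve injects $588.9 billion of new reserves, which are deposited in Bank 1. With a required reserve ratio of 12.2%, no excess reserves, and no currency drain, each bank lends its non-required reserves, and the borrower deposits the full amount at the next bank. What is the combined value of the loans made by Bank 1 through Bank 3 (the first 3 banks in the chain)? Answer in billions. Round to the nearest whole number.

Bank i lends (1 − rr)^i of the original deposit: Bank 1 lends 588.9·0.8780 = 517.0542, Bank 2 lends 588.9·0.8780² ≈ 453.9736, and so on.
Summing a geometric series: total = 588.9·[0.8780·(1 − 0.8780^3) / (1 − 0.8780)] ≈ 1369.6166 billion.

$1370 billion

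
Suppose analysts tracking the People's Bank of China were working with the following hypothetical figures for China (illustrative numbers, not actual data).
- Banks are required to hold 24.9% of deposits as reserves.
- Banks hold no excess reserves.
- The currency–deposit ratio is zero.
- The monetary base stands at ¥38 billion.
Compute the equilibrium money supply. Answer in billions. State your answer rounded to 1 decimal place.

¥152.6 billion

With no currency drain or excess reserves, the money multiplier is m = 1/rr = 1/0.249 ≈ 4.0161.
Money supply M = m × MB = 4.0161 × 38 = 152.6118 billion.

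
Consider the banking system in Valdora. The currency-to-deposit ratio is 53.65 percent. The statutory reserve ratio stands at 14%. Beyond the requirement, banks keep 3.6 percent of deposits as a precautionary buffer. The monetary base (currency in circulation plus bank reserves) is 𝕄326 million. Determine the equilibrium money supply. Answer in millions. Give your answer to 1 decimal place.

The money multiplier is m = (1 + c) / (rr + e + c) = (1 + 0.5365) / (0.14 + 0.036 + 0.5365) ≈ 2.15649.
So M = m × MB = 2.15649 × 326 ≈ 703.0157 million.

𝕄703.0 million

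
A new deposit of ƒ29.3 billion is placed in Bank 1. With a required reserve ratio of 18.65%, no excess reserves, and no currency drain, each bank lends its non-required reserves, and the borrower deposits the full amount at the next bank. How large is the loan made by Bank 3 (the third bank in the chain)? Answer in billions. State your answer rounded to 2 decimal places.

Each bank lends a fraction (1 − rr) = 0.8135 of the deposit it receives, so Bank 3 receives 29.3·0.8135^2 and lends 29.3·0.8135^3 ≈ 15.7739 billion.

ƒ15.77 billion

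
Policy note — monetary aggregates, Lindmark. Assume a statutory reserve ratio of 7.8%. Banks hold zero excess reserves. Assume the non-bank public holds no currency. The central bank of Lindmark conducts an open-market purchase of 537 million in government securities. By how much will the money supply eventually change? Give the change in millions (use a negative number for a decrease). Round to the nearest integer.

The simple money multiplier is m = 1/rr = 1/0.078 ≈ 12.8205.
An open-market purchase increases the monetary base by 537 million, so ΔM = m × ΔMB = 12.8205 × 537 = 6884.6085 million.

6885 million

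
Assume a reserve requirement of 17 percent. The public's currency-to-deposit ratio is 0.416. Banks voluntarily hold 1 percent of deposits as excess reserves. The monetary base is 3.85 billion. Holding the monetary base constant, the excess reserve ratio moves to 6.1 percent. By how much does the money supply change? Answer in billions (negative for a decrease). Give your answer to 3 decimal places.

Initially m₁ = (1 + 0.416) / (0.17 + 0.01 + 0.416) ≈ 2.37584, so M₁ = 2.37584 × 3.85 ≈ 9.147 billion.
After the change m₂ = (1 + 0.416) / (0.17 + 0.061 + 0.416) ≈ 2.18856, so M₂ = 2.18856 × 3.85 ≈ 8.426 billion.
ΔM = M₂ − M₁ = 8.426 − 9.147 = -0.721 billion.

-0.721 billion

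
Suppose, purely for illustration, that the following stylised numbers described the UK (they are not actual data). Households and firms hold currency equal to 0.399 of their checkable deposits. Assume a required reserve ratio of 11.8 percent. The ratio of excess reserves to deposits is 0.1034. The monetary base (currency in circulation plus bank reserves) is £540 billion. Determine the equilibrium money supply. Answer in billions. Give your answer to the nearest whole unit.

The money multiplier is m = (1 + c) / (rr + e + c) = (1 + 0.399) / (0.118 + 0.1034 + 0.399) ≈ 2.2550.
So M = m × MB = 2.2550 × 540 = 1217.7 billion.

£1218 billion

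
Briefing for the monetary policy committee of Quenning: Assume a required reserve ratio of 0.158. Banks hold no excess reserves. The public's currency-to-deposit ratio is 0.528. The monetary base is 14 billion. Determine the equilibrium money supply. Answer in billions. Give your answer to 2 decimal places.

31.18 billion

The money multiplier is m = (1 + c) / (rr + c) = (1 + 0.528) / (0.158 + 0.528) ≈ 2.22741.
So M = m × MB = 2.22741 × 14 ≈ 31.1837 billion.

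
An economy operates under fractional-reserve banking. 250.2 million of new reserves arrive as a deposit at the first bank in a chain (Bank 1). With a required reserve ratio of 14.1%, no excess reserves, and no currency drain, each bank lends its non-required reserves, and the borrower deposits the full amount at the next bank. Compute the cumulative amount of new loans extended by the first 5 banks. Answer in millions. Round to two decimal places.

811.37 million

Bank i lends (1 − rr)^i of the original deposit: Bank 1 lends 250.2·0.8590 = 214.9218, Bank 2 lends 250.2·0.8590² ≈ 184.6178, and so on.
Summing a geometric series: total = 250.2·[0.8590·(1 − 0.8590^5) / (1 − 0.8590)] ≈ 811.3704 million.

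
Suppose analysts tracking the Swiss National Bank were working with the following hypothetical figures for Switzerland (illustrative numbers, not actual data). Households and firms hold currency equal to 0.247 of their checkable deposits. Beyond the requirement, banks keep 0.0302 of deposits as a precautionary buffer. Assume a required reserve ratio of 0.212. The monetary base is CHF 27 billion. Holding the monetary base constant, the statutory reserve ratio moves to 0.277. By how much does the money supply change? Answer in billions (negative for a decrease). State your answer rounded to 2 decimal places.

-8.07 billion

Initially m₁ = (1 + 0.247) / (0.212 + 0.0302 + 0.247) ≈ 2.54906, so M₁ = 2.54906 × 27 ≈ 68.8246 billion.
After the change m₂ = (1 + 0.247) / (0.277 + 0.0302 + 0.247) ≈ 2.25009, so M₂ = 2.25009 × 27 ≈ 60.7524 billion.
ΔM = M₂ − M₁ = 60.7524 − 68.8246 = -8.0722 billion.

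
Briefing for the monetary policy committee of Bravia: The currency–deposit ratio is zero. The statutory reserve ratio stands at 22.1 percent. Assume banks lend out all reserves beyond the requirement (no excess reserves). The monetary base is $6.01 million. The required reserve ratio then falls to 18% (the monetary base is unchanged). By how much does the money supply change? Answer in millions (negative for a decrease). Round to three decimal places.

Initially m₁ = 1 / (0.221) ≈ 4.52489, so M₁ = 4.52489 × 6.01 ≈ 27.1946 million.
After the change m₂ = 1 / (0.18) ≈ 5.55556, so M₂ = 5.55556 × 6.01 ≈ 33.3889 million.
ΔM = M₂ − M₁ = 33.3889 − 27.1946 = 6.1943 million.

$6.194 million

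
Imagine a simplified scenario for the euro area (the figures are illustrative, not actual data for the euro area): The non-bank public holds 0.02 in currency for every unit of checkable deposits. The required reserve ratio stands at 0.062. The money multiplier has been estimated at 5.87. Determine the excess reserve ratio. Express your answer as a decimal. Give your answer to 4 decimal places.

0.0918

Using m = 5.87. Since m = (1 + c)/(c + rr + e), the denominator satisfies c + rr + e = (1 + c)/m = (1 + 0.02) / 5.87 ≈ 0.173765.
With c = 0.02 and rr = 0.062, the excess reserve ratio is 0.173765 − 0.02 − 0.062 = 0.091765.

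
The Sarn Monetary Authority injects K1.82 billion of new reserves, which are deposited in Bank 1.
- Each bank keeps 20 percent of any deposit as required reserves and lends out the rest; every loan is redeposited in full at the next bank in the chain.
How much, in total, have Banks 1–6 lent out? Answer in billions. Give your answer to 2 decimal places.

K5.37 billion

Bank i lends (1 − rr)^i of the original deposit: Bank 1 lends 1.82·0.8000 = 1.4560, Bank 2 lends 1.82·0.8000² = 1.1648, and so on.
Summing a geometric series: total = 1.82·[0.8000·(1 − 0.8000^6) / (1 − 0.8000)] ≈ 5.3716 billion.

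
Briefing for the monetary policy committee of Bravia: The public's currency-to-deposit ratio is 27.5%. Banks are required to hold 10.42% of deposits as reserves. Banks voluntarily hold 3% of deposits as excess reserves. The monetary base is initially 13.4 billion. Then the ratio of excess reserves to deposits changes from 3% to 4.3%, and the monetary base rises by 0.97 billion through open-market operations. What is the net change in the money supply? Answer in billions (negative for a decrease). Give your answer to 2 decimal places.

1.64 billion

Before: m₁ = (1 + 0.275) / (0.1042 + 0.03 + 0.275) ≈ 3.11584, MB₁ = 13.4, so M₁ = 3.11584 × 13.4 ≈ 41.7523 billion.
After: m₂ = (1 + 0.275) / (0.1042 + 0.043 + 0.275) ≈ 3.01990, MB₂ = 13.4 + 0.97 = 14.37, so M₂ = 3.01990 × 14.37 ≈ 43.396 billion.
ΔM = M₂ − M₁ = 43.396 − 41.7523 = 1.6437 billion.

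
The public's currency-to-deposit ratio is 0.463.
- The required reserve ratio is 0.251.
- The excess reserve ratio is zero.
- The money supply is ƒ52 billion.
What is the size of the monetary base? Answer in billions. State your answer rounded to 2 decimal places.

ƒ25.38 billion

The money multiplier is m = (1 + c) / (rr + c) = (1 + 0.463) / (0.251 + 0.463) ≈ 2.04902.
MB = M / m = 52 / 2.04902 ≈ 25.378 billion.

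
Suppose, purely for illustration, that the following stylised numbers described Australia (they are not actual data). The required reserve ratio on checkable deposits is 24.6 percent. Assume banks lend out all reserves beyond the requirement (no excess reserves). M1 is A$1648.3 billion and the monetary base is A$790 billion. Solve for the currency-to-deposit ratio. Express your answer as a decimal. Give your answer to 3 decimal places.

0.448

Using m = M/MB = 1648.3/790 ≈ 2.086456. From m = (1 + c)/(c + rr + e), rearranging gives 1 + c = m·(c + rr + e), so c·(1 − m) = m·(rr + e) − 1.
Hence c = [m·(rr + e) − 1]/(1 − m) = [2.086456 × (0.246 + 0) − 1] / (1 − 2.086456) ≈ 0.448000.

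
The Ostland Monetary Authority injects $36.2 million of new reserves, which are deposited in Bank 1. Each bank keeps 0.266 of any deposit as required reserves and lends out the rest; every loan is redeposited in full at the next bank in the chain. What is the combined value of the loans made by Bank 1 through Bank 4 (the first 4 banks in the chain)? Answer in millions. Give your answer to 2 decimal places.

Bank i lends (1 − rr)^i of the original deposit: Bank 1 lends 36.2·0.7340 = 26.5708, Bank 2 lends 36.2·0.7340² ≈ 19.5030, and so on.
Summing a geometric series: total = 36.2·[0.7340·(1 − 0.7340^4) / (1 − 0.7340)] ≈ 70.8963 million.

$70.90 million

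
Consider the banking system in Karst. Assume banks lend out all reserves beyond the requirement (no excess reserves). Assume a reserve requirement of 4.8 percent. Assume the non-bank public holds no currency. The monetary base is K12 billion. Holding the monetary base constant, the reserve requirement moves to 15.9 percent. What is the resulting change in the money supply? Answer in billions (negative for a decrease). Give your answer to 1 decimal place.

Initially m₁ = 1 / (0.048) ≈ 20.8333, so M₁ = 20.8333 × 12 = 249.9996 billion.
After the change m₂ = 1 / (0.159) ≈ 6.2893, so M₂ = 6.2893 × 12 = 75.4716 billion.
ΔM = M₂ − M₁ = 75.4716 − 249.9996 = -174.528 billion.

-174.5 billion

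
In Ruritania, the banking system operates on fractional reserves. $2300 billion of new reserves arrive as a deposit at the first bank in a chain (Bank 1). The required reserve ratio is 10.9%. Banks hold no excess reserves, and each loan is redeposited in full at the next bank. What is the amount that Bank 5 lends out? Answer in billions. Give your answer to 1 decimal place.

$1291.6 billion

Each bank lends a fraction (1 − rr) = 0.8910 of the deposit it receives, so Bank 5 receives 2300·0.8910^4 and lends 2300·0.8910^5 ≈ 1291.5653 billion.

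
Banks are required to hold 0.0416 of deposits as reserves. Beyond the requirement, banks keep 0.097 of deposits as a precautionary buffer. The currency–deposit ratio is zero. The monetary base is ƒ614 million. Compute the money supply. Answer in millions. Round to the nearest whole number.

ƒ4430 million

The money multiplier is m = 1 / (rr + e) = 1 / (0.0416 + 0.097) ≈ 7.2150.
So M = m × MB = 7.2150 × 614 = 4430.01 million.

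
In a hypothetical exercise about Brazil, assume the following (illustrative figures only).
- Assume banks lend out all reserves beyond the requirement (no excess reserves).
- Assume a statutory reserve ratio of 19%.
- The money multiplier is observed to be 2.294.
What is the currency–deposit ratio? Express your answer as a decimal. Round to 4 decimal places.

0.4360

Using m = 2.294. From m = (1 + c)/(c + rr + e), rearranging gives 1 + c = m·(c + rr + e), so c·(1 − m) = m·(rr + e) − 1.
Hence c = [m·(rr + e) − 1]/(1 − m) = [2.294 × (0.19 + 0) − 1] / (1 − 2.294) ≈ 0.435966.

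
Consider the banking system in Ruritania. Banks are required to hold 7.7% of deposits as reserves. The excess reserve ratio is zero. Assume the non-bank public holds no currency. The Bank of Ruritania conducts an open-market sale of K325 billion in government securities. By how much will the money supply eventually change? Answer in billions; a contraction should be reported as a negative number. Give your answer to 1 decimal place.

The simple money multiplier is m = 1/rr = 1/0.077 ≈ 12.98701.
An open-market sale reduces the monetary base by 325 billion, so ΔM = m × ΔMB = 12.98701 × (−325) ≈ -4220.7783 billion.

-4220.8 billion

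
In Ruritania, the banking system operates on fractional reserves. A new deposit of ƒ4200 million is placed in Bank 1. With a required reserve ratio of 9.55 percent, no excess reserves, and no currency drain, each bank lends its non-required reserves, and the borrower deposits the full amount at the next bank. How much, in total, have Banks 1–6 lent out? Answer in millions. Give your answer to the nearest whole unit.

Bank i lends (1 − rr)^i of the original deposit: Bank 1 lends 4200·0.9045 = 3798.9000, Bank 2 lends 4200·0.9045² ≈ 3436.1051, and so on.
Summing a geometric series: total = 4200·[0.9045·(1 − 0.9045^6) / (1 − 0.9045)] ≈ 17996.6481 million.

ƒ17997 million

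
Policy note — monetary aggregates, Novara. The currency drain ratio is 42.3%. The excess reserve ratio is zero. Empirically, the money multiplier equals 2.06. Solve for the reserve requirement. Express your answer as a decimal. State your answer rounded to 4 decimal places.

0.2678

Using m = 2.06. Since m = (1 + c)/(c + rr + e), the denominator satisfies c + rr + e = (1 + c)/m = (1 + 0.423) / 2.06 ≈ 0.690777.
With c = 0.423 and e = 0, the reserve requirement is 0.690777 − 0.423 − 0 = 0.267777.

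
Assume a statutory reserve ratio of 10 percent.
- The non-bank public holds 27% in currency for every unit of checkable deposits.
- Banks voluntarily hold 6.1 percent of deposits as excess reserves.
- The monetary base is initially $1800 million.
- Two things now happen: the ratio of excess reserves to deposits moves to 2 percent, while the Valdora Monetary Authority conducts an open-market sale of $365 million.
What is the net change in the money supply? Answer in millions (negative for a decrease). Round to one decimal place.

Before: m₁ = (1 + 0.27) / (0.1 + 0.061 + 0.27) ≈ 2.946636, MB₁ = 1800, so M₁ = 2.946636 × 1800 = 5303.9448 million.
After: m₂ = (1 + 0.27) / (0.1 + 0.02 + 0.27) ≈ 3.256410, MB₂ = 1800 − 365 = 1435, so M₂ = 3.256410 × 1435 ≈ 4672.9483 million.
ΔM = M₂ − M₁ = 4672.9483 − 5303.9448 = -630.9965 million.

-631.0 million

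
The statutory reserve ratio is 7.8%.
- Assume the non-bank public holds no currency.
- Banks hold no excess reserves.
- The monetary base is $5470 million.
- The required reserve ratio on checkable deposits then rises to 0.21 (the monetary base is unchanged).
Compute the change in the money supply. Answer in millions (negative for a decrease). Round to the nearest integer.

Initially m₁ = 1 / (0.078) ≈ 12.82051, so M₁ = 12.82051 × 5470 = 70128.1897 million.
After the change m₂ = 1 / (0.21) ≈ 4.76190, so M₂ = 4.76190 × 5470 = 26047.593 million.
ΔM = M₂ − M₁ = 26047.593 − 70128.1897 = -44080.5967 million.

-44081 million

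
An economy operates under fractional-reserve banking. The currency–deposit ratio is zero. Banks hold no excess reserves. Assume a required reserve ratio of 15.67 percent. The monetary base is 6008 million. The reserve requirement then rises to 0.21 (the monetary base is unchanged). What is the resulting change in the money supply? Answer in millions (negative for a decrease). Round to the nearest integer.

Initially m₁ = 1 / (0.1567) ≈ 6.38162, so M₁ = 6.38162 × 6008 ≈ 38340.773 million.
After the change m₂ = 1 / (0.21) ≈ 4.76190, so M₂ = 4.76190 × 6008 = 28609.4952 million.
ΔM = M₂ − M₁ = 28609.4952 − 38340.773 = -9731.2778 million.

-9731 million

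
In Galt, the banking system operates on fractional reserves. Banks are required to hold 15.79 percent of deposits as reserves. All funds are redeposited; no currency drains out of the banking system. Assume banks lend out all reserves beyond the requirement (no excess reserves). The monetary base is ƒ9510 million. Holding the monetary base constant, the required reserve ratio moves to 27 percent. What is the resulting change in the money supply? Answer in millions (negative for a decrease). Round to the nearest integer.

Initially m₁ = 1 / (0.1579) ≈ 6.33312, so M₁ = 6.33312 × 9510 = 60227.9712 million.
After the change m₂ = 1 / (0.27) ≈ 3.70370, so M₂ = 3.70370 × 9510 = 35222.187 million.
ΔM = M₂ − M₁ = 35222.187 − 60227.9712 = -25005.7842 million.

-25006 million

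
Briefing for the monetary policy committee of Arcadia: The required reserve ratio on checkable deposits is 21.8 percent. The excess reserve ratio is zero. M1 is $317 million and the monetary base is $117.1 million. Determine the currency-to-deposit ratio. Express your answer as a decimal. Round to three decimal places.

0.240

Using m = M/MB = 317/117.1 ≈ 2.707088. From m = (1 + c)/(c + rr + e), rearranging gives 1 + c = m·(c + rr + e), so c·(1 − m) = m·(rr + e) − 1.
Hence c = [m·(rr + e) − 1]/(1 − m) = [2.707088 × (0.218 + 0) − 1] / (1 − 2.707088) ≈ 0.240090.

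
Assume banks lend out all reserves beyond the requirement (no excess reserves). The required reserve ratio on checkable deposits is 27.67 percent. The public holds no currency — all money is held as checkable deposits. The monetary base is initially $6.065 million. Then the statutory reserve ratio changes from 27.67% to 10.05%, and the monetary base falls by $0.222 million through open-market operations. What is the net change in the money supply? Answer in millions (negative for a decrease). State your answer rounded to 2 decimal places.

Before: m₁ = 1 / (0.2767) ≈ 3.6140, MB₁ = 6.065, so M₁ = 3.6140 × 6.065 ≈ 21.9189 million.
After: m₂ = 1 / (0.1005) ≈ 9.9502, MB₂ = 6.065 − 0.222 = 5.843, so M₂ = 9.9502 × 5.843 ≈ 58.139 million.
ΔM = M₂ − M₁ = 58.139 − 21.9189 = 36.2201 million.

$36.22 million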